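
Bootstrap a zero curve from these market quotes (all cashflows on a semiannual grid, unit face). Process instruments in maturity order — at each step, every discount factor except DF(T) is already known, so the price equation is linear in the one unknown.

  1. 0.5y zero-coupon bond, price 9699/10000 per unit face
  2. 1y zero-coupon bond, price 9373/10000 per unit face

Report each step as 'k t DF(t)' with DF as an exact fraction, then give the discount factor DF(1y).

1 1/2 9699/10000
2 1 9373/10000
DF(1y) = 9373/10000 ≈ 0.937300

step 1 [0.5y] zero: DF = P = 9699/10000 ≈ 0.969900
step 2 [1y] zero: DF = P = 9373/10000 ≈ 0.937300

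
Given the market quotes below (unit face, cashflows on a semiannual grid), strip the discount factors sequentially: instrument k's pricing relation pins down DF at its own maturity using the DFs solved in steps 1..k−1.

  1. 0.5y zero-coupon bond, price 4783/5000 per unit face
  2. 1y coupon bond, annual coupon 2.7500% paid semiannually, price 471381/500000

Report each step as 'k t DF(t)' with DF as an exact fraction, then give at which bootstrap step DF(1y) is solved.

1 1/2 4783/5000
2 1 917/1000
DF(1y) is solved at step 2

step 1 [0.5y] zero: DF = P = 4783/5000 ≈ 0.956600
step 2 [1y] bond c/2=11/800: DF=(471381/500000 − 11/800·(0.956600))/(1+11/800) = 917/1000 ≈ 0.917000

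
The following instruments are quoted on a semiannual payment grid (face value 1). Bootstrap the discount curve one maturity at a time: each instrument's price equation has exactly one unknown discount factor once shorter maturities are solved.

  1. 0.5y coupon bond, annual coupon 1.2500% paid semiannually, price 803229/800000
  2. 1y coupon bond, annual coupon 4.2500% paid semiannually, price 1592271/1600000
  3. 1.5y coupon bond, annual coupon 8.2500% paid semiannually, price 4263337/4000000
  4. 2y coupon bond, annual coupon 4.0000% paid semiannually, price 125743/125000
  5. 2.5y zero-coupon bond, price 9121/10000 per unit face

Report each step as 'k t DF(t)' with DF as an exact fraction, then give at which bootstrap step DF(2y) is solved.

step 1 [0.5y] bond c/2=1/160: DF=(803229/800000 − 1/160·(0))/(1+1/160) = 4989/5000 ≈ 0.997800
step 2 [1y] bond c/2=17/800: DF=(1592271/1600000 − 17/800·(0.997800))/(1+17/800) = 9537/10000 ≈ 0.953700
step 3 [1.5y] bond c/2=33/800: DF=(4263337/4000000 − 33/800·(0.997800+0.953700))/(1+33/800) = 9463/10000 ≈ 0.946300
step 4 [2y] bond c/2=1/50: DF=(125743/125000 − 1/50·(0.997800+0.953700+0.946300))/(1+1/50) = 4647/5000 ≈ 0.929400
step 5 [2.5y] zero: DF = P = 9121/10000 ≈ 0.912100

1 1/2 4989/5000
2 1 9537/10000
3 3/2 9463/10000
4 2 4647/5000
5 5/2 9121/10000
DF(2y) is solved at step 4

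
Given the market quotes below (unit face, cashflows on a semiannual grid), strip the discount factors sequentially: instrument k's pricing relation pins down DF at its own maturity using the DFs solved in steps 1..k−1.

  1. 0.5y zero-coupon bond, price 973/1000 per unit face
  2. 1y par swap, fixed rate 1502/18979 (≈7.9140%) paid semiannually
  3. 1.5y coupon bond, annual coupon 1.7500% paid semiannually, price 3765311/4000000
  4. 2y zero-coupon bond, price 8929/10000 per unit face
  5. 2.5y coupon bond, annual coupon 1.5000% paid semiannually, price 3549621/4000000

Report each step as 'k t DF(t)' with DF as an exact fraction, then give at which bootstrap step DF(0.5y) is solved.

step 1 [0.5y] zero: DF = P = 973/1000 ≈ 0.973000
step 2 [1y] swap r/2=751/18979: DF=(1 − 751/18979·(0.973000))/(1+751/18979) = 9249/10000 ≈ 0.924900
step 3 [1.5y] bond c/2=7/800: DF=(3765311/4000000 − 7/800·(0.973000+0.924900))/(1+7/800) = 9167/10000 ≈ 0.916700
step 4 [2y] zero: DF = P = 8929/10000 ≈ 0.892900
step 5 [2.5y] bond c/2=3/400: DF=(3549621/4000000 − 3/400·(0.973000+0.924900+0.916700+0.892900))/(1+3/400) = 2133/2500 ≈ 0.853200

1 1/2 973/1000
2 1 9249/10000
3 3/2 9167/10000
4 2 8929/10000
5 5/2 2133/2500
DF(0.5y) is solved at step 1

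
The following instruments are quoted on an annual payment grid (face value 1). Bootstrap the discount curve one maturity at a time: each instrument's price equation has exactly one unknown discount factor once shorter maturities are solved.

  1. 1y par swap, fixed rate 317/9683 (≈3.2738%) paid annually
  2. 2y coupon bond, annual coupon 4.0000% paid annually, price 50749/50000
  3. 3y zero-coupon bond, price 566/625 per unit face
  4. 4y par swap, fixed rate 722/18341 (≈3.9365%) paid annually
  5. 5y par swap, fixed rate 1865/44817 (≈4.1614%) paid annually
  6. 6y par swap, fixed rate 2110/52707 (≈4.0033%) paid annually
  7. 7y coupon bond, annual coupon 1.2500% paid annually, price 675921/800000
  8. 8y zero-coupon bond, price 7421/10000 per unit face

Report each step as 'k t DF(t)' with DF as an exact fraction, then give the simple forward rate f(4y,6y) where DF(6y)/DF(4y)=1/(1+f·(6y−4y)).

1 1 9683/10000
2 2 9387/10000
3 3 566/625
4 4 2139/2500
5 5 1627/2000
6 6 789/1000
7 7 3847/5000
8 8 7421/10000
f(4y,6y) = ((2139/2500)/(789/1000) − 1)/(2) = 111/2630 ≈ 4.2205%

step 1 [1y] swap r/1=317/9683: DF=(1 − 317/9683·(0))/(1+317/9683) = 9683/10000 ≈ 0.968300
step 2 [2y] bond c/1=1/25: DF=(50749/50000 − 1/25·(0.968300))/(1+1/25) = 9387/10000 ≈ 0.938700
step 3 [3y] zero: DF = P = 566/625 ≈ 0.905600
step 4 [4y] swap r/1=722/18341: DF=(1 − 722/18341·(0.968300+0.938700+0.905600))/(1+722/18341) = 2139/2500 ≈ 0.855600
step 5 [5y] swap r/1=1865/44817: DF=(1 − 1865/44817·(0.968300+0.938700+0.905600+0.855600))/(1+1865/44817) = 1627/2000 ≈ 0.813500
step 6 [6y] swap r/1=2110/52707: DF=(1 − 2110/52707·(0.968300+0.938700+0.905600+0.855600+0.813500))/(1+2110/52707) = 789/1000 ≈ 0.789000
step 7 [7y] bond c/1=1/80: DF=(675921/800000 − 1/80·(0.968300+0.938700+0.905600+0.855600+0.813500+0.789000))/(1+1/80) = 3847/5000 ≈ 0.769400
step 8 [8y] zero: DF = P = 7421/10000 ≈ 0.742100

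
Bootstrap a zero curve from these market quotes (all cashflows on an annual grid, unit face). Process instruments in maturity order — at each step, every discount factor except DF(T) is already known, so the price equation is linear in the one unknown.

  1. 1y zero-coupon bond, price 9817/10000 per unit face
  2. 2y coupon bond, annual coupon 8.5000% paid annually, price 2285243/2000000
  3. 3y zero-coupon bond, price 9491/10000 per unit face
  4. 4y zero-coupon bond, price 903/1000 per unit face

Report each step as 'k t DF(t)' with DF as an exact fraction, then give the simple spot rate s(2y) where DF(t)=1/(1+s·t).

step 1 [1y] zero: DF = P = 9817/10000 ≈ 0.981700
step 2 [2y] bond c/1=17/200: DF=(2285243/2000000 − 17/200·(0.981700))/(1+17/200) = 4881/5000 ≈ 0.976200
step 3 [3y] zero: DF = P = 9491/10000 ≈ 0.949100
step 4 [4y] zero: DF = P = 903/1000 ≈ 0.903000

1 1 9817/10000
2 2 4881/5000
3 3 9491/10000
4 4 903/1000
s(2y) = (1/(4881/5000) − 1)/(2) = 119/9762 ≈ 1.2190%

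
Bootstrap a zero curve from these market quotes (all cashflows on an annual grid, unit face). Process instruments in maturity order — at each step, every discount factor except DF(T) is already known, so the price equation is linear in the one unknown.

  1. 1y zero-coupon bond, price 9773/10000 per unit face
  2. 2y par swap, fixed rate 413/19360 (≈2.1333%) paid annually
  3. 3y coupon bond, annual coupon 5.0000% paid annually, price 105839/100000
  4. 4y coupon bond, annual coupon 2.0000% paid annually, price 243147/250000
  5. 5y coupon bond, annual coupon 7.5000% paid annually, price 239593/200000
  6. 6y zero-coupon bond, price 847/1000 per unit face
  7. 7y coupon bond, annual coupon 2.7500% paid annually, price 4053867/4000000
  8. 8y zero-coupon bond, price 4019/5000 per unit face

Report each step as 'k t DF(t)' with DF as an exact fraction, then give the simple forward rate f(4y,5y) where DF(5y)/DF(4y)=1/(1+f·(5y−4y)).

1 1 9773/10000
2 2 9587/10000
3 3 4579/5000
4 4 561/625
5 5 533/625
6 6 847/1000
7 7 1681/2000
8 8 4019/5000
f(4y,5y) = ((561/625)/(533/625) − 1)/(1) = 28/533 ≈ 5.2533%

step 1 [1y] zero: DF = P = 9773/10000 ≈ 0.977300
step 2 [2y] swap r/1=413/19360: DF=(1 − 413/19360·(0.977300))/(1+413/19360) = 9587/10000 ≈ 0.958700
step 3 [3y] bond c/1=1/20: DF=(105839/100000 − 1/20·(0.977300+0.958700))/(1+1/20) = 4579/5000 ≈ 0.915800
step 4 [4y] bond c/1=1/50: DF=(243147/250000 − 1/50·(0.977300+0.958700+0.915800))/(1+1/50) = 561/625 ≈ 0.897600
step 5 [5y] bond c/1=3/40: DF=(239593/200000 − 3/40·(0.977300+0.958700+0.915800+0.897600))/(1+3/40) = 533/625 ≈ 0.852800
step 6 [6y] zero: DF = P = 847/1000 ≈ 0.847000
step 7 [7y] bond c/1=11/400: DF=(4053867/4000000 − 11/400·(0.977300+0.958700+0.915800+0.897600+0.852800+0.847000))/(1+11/400) = 1681/2000 ≈ 0.840500
step 8 [8y] zero: DF = P = 4019/5000 ≈ 0.803800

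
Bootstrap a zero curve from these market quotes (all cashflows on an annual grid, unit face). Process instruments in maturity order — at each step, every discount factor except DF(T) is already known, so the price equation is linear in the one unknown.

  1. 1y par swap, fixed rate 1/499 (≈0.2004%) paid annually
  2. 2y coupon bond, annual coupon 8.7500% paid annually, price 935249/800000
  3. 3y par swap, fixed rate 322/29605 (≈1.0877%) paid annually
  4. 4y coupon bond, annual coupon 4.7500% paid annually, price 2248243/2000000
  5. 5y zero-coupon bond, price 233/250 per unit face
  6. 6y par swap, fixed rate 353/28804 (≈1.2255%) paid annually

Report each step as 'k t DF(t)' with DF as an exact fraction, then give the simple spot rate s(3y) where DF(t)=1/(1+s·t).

1 1 499/500
2 2 9947/10000
3 3 4839/5000
4 4 9389/10000
5 5 233/250
6 6 4647/5000
s(3y) = (1/(4839/5000) − 1)/(3) = 161/14517 ≈ 1.1090%

step 1 [1y] swap r/1=1/499: DF=(1 − 1/499·(0))/(1+1/499) = 499/500 ≈ 0.998000
step 2 [2y] bond c/1=7/80: DF=(935249/800000 − 7/80·(0.998000))/(1+7/80) = 9947/10000 ≈ 0.994700
step 3 [3y] swap r/1=322/29605: DF=(1 − 322/29605·(0.998000+0.994700))/(1+322/29605) = 4839/5000 ≈ 0.967800
step 4 [4y] bond c/1=19/400: DF=(2248243/2000000 − 19/400·(0.998000+0.994700+0.967800))/(1+19/400) = 9389/10000 ≈ 0.938900
step 5 [5y] zero: DF = P = 233/250 ≈ 0.932000
step 6 [6y] swap r/1=353/28804: DF=(1 − 353/28804·(0.998000+0.994700+0.967800+0.938900+0.932000))/(1+353/28804) = 4647/5000 ≈ 0.929400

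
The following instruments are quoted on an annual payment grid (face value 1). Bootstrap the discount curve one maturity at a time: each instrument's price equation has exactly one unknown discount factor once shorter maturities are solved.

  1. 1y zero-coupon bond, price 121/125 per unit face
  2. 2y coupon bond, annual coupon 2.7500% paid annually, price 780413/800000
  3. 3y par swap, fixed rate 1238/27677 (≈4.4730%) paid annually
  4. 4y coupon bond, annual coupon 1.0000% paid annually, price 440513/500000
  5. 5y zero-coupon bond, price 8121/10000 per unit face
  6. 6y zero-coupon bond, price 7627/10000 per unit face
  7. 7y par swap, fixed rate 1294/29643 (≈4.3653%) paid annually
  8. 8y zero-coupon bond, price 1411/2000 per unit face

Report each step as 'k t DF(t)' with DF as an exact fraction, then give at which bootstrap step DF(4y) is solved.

step 1 [1y] zero: DF = P = 121/125 ≈ 0.968000
step 2 [2y] bond c/1=11/400: DF=(780413/800000 − 11/400·(0.968000))/(1+11/400) = 1847/2000 ≈ 0.923500
step 3 [3y] swap r/1=1238/27677: DF=(1 − 1238/27677·(0.968000+0.923500))/(1+1238/27677) = 4381/5000 ≈ 0.876200
step 4 [4y] bond c/1=1/100: DF=(440513/500000 − 1/100·(0.968000+0.923500+0.876200))/(1+1/100) = 8449/10000 ≈ 0.844900
step 5 [5y] zero: DF = P = 8121/10000 ≈ 0.812100
step 6 [6y] zero: DF = P = 7627/10000 ≈ 0.762700
step 7 [7y] swap r/1=1294/29643: DF=(1 − 1294/29643·(0.968000+0.923500+0.876200+0.844900+0.812100+0.762700))/(1+1294/29643) = 1853/2500 ≈ 0.741200
step 8 [8y] zero: DF = P = 1411/2000 ≈ 0.705500

1 1 121/125
2 2 1847/2000
3 3 4381/5000
4 4 8449/10000
5 5 8121/10000
6 6 7627/10000
7 7 1853/2500
8 8 1411/2000
DF(4y) is solved at step 4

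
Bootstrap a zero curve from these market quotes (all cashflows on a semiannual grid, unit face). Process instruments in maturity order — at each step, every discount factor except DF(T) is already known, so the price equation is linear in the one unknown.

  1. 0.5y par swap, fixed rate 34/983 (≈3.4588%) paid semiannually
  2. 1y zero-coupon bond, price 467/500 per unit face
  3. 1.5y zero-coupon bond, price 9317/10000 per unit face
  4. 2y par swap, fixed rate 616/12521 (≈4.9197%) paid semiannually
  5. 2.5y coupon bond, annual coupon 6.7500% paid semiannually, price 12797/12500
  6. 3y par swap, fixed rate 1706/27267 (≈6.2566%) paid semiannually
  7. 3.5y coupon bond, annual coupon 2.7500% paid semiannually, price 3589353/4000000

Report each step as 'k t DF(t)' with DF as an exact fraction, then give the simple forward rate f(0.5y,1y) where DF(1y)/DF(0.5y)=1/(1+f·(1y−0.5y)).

1 1/2 983/1000
2 1 467/500
3 3/2 9317/10000
4 2 2269/2500
5 5/2 8677/10000
6 3 4147/5000
7 7/2 507/625
f(0.5y,1y) = ((983/1000)/(467/500) − 1)/(1/2) = 49/467 ≈ 10.4925%

step 1 [0.5y] swap r/2=17/983: DF=(1 − 17/983·(0))/(1+17/983) = 983/1000 ≈ 0.983000
step 2 [1y] zero: DF = P = 467/500 ≈ 0.934000
step 3 [1.5y] zero: DF = P = 9317/10000 ≈ 0.931700
step 4 [2y] swap r/2=308/12521: DF=(1 − 308/12521·(0.983000+0.934000+0.931700))/(1+308/12521) = 2269/2500 ≈ 0.907600
step 5 [2.5y] bond c/2=27/800: DF=(12797/12500 − 27/800·(0.983000+0.934000+0.931700+0.907600))/(1+27/800) = 8677/10000 ≈ 0.867700
step 6 [3y] swap r/2=853/27267: DF=(1 − 853/27267·(0.983000+0.934000+0.931700+0.907600+0.867700))/(1+853/27267) = 4147/5000 ≈ 0.829400
step 7 [3.5y] bond c/2=11/800: DF=(3589353/4000000 − 11/800·(0.983000+0.934000+0.931700+0.907600+0.867700+0.829400))/(1+11/800) = 507/625 ≈ 0.811200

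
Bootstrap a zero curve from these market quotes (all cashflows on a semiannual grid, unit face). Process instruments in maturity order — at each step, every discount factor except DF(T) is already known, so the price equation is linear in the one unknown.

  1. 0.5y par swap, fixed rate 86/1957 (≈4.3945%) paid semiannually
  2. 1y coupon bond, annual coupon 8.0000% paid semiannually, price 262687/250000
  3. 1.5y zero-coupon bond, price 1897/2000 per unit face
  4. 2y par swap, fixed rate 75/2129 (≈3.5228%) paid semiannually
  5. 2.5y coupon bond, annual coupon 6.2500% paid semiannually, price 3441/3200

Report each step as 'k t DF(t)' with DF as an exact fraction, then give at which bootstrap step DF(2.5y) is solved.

1 1/2 1957/2000
2 1 9727/10000
3 3/2 1897/2000
4 2 373/400
5 5/2 4633/5000
DF(2.5y) is solved at step 5

step 1 [0.5y] swap r/2=43/1957: DF=(1 − 43/1957·(0))/(1+43/1957) = 1957/2000 ≈ 0.978500
step 2 [1y] bond c/2=1/25: DF=(262687/250000 − 1/25·(0.978500))/(1+1/25) = 9727/10000 ≈ 0.972700
step 3 [1.5y] zero: DF = P = 1897/2000 ≈ 0.948500
step 4 [2y] swap r/2=75/4258: DF=(1 − 75/4258·(0.978500+0.972700+0.948500))/(1+75/4258) = 373/400 ≈ 0.932500
step 5 [2.5y] bond c/2=1/32: DF=(3441/3200 − 1/32·(0.978500+0.972700+0.948500+0.932500))/(1+1/32) = 4633/5000 ≈ 0.926600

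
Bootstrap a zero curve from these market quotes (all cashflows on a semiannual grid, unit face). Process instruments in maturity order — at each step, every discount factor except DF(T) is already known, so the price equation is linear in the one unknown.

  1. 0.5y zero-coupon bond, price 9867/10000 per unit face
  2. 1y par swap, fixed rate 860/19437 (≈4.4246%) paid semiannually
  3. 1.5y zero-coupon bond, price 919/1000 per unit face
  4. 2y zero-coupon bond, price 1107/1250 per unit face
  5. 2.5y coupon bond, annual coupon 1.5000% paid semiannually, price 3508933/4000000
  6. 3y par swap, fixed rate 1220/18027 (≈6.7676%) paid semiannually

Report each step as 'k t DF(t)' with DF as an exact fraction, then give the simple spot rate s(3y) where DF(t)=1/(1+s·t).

step 1 [0.5y] zero: DF = P = 9867/10000 ≈ 0.986700
step 2 [1y] swap r/2=430/19437: DF=(1 − 430/19437·(0.986700))/(1+430/19437) = 957/1000 ≈ 0.957000
step 3 [1.5y] zero: DF = P = 919/1000 ≈ 0.919000
step 4 [2y] zero: DF = P = 1107/1250 ≈ 0.885600
step 5 [2.5y] bond c/2=3/400: DF=(3508933/4000000 − 3/400·(0.986700+0.957000+0.919000+0.885600))/(1+3/400) = 2107/2500 ≈ 0.842800
step 6 [3y] swap r/2=610/18027: DF=(1 − 610/18027·(0.986700+0.957000+0.919000+0.885600+0.842800))/(1+610/18027) = 817/1000 ≈ 0.817000

1 1/2 9867/10000
2 1 957/1000
3 3/2 919/1000
4 2 1107/1250
5 5/2 2107/2500
6 3 817/1000
s(3y) = (1/(817/1000) − 1)/(3) = 61/817 ≈ 7.4663%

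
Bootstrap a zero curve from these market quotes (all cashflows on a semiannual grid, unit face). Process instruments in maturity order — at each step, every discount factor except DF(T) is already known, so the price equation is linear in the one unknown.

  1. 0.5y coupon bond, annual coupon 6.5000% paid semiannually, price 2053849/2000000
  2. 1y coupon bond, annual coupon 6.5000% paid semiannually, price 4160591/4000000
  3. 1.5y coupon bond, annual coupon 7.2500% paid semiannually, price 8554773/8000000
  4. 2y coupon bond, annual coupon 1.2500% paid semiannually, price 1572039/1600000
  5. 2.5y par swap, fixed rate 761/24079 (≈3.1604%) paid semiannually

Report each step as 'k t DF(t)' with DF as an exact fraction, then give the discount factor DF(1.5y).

1 1/2 4973/5000
2 1 9761/10000
3 3/2 963/1000
4 2 4791/5000
5 5/2 9239/10000
DF(1.5y) = 963/1000 ≈ 0.963000

step 1 [0.5y] bond c/2=13/400: DF=(2053849/2000000 − 13/400·(0))/(1+13/400) = 4973/5000 ≈ 0.994600
step 2 [1y] bond c/2=13/400: DF=(4160591/4000000 − 13/400·(0.994600))/(1+13/400) = 9761/10000 ≈ 0.976100
step 3 [1.5y] bond c/2=29/800: DF=(8554773/8000000 − 29/800·(0.994600+0.976100))/(1+29/800) = 963/1000 ≈ 0.963000
step 4 [2y] bond c/2=1/160: DF=(1572039/1600000 − 1/160·(0.994600+0.976100+0.963000))/(1+1/160) = 4791/5000 ≈ 0.958200
step 5 [2.5y] swap r/2=761/48158: DF=(1 − 761/48158·(0.994600+0.976100+0.963000+0.958200))/(1+761/48158) = 9239/10000 ≈ 0.923900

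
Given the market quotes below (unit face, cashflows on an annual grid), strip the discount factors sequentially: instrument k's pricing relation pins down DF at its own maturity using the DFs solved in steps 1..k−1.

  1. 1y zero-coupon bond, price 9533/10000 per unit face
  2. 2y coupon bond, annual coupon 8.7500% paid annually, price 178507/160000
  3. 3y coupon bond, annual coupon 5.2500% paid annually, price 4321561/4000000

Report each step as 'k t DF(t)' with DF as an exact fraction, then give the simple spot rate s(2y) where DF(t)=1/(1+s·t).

1 1 9533/10000
2 2 2373/2500
3 3 2329/2500
s(2y) = (1/(2373/2500) − 1)/(2) = 127/4746 ≈ 2.6759%

step 1 [1y] zero: DF = P = 9533/10000 ≈ 0.953300
step 2 [2y] bond c/1=7/80: DF=(178507/160000 − 7/80·(0.953300))/(1+7/80) = 2373/2500 ≈ 0.949200
step 3 [3y] bond c/1=21/400: DF=(4321561/4000000 − 21/400·(0.953300+0.949200))/(1+21/400) = 2329/2500 ≈ 0.931600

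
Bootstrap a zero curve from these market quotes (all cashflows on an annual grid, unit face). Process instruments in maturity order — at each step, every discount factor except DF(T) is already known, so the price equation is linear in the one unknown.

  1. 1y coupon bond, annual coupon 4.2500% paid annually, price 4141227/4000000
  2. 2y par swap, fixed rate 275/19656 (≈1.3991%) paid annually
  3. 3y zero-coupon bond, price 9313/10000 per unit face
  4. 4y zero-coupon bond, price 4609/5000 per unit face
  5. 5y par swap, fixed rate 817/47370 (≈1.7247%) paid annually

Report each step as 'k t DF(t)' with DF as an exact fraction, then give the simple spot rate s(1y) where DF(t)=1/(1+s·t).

step 1 [1y] bond c/1=17/400: DF=(4141227/4000000 − 17/400·(0))/(1+17/400) = 9931/10000 ≈ 0.993100
step 2 [2y] swap r/1=275/19656: DF=(1 − 275/19656·(0.993100))/(1+275/19656) = 389/400 ≈ 0.972500
step 3 [3y] zero: DF = P = 9313/10000 ≈ 0.931300
step 4 [4y] zero: DF = P = 4609/5000 ≈ 0.921800
step 5 [5y] swap r/1=817/47370: DF=(1 − 817/47370·(0.993100+0.972500+0.931300+0.921800))/(1+817/47370) = 9183/10000 ≈ 0.918300

1 1 9931/10000
2 2 389/400
3 3 9313/10000
4 4 4609/5000
5 5 9183/10000
s(1y) = (1/(9931/10000) − 1)/(1) = 69/9931 ≈ 0.6948%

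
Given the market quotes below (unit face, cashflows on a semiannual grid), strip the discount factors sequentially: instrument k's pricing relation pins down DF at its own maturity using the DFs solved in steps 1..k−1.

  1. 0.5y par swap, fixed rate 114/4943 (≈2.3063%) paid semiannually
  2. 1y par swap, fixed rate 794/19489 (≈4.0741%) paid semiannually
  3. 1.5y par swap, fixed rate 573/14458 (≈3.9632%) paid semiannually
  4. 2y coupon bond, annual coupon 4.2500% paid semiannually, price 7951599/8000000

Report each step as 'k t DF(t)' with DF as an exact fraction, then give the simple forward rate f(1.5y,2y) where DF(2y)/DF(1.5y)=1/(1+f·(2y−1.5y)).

step 1 [0.5y] swap r/2=57/4943: DF=(1 − 57/4943·(0))/(1+57/4943) = 4943/5000 ≈ 0.988600
step 2 [1y] swap r/2=397/19489: DF=(1 − 397/19489·(0.988600))/(1+397/19489) = 9603/10000 ≈ 0.960300
step 3 [1.5y] swap r/2=573/28916: DF=(1 − 573/28916·(0.988600+0.960300))/(1+573/28916) = 9427/10000 ≈ 0.942700
step 4 [2y] bond c/2=17/800: DF=(7951599/8000000 − 17/800·(0.988600+0.960300+0.942700))/(1+17/800) = 9131/10000 ≈ 0.913100

1 1/2 4943/5000
2 1 9603/10000
3 3/2 9427/10000
4 2 9131/10000
f(1.5y,2y) = ((9427/10000)/(9131/10000) − 1)/(1/2) = 592/9131 ≈ 6.4834%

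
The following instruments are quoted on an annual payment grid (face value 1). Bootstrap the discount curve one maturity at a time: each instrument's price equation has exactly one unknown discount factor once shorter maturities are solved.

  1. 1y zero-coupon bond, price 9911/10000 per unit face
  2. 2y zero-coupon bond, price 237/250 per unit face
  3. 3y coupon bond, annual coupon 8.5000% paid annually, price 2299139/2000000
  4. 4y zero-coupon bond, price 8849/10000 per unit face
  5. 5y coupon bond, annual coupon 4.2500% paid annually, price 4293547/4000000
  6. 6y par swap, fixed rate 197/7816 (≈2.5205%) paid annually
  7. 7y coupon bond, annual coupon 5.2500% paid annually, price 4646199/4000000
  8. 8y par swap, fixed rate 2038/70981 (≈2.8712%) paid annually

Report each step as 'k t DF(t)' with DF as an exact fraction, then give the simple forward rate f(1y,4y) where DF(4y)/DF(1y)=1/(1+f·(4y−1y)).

step 1 [1y] zero: DF = P = 9911/10000 ≈ 0.991100
step 2 [2y] zero: DF = P = 237/250 ≈ 0.948000
step 3 [3y] bond c/1=17/200: DF=(2299139/2000000 − 17/200·(0.991100+0.948000))/(1+17/200) = 2269/2500 ≈ 0.907600
step 4 [4y] zero: DF = P = 8849/10000 ≈ 0.884900
step 5 [5y] bond c/1=17/400: DF=(4293547/4000000 − 17/400·(0.991100+0.948000+0.907600+0.884900))/(1+17/400) = 351/400 ≈ 0.877500
step 6 [6y] swap r/1=197/7816: DF=(1 − 197/7816·(0.991100+0.948000+0.907600+0.884900+0.877500))/(1+197/7816) = 8621/10000 ≈ 0.862100
step 7 [7y] bond c/1=21/400: DF=(4646199/4000000 − 21/400·(0.991100+0.948000+0.907600+0.884900+0.877500+0.862100))/(1+21/400) = 8307/10000 ≈ 0.830700
step 8 [8y] swap r/1=2038/70981: DF=(1 − 2038/70981·(0.991100+0.948000+0.907600+0.884900+0.877500+0.862100+0.830700))/(1+2038/70981) = 3981/5000 ≈ 0.796200

1 1 9911/10000
2 2 237/250
3 3 2269/2500
4 4 8849/10000
5 5 351/400
6 6 8621/10000
7 7 8307/10000
8 8 3981/5000
f(1y,4y) = ((9911/10000)/(8849/10000) − 1)/(3) = 354/8849 ≈ 4.0005%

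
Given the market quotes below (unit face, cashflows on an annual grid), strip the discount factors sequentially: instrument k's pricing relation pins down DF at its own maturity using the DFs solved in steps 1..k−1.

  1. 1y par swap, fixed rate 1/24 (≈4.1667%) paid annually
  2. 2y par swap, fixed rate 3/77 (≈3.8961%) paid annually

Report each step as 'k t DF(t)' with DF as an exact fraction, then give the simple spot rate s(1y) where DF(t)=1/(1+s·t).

step 1 [1y] swap r/1=1/24: DF=(1 − 1/24·(0))/(1+1/24) = 24/25 ≈ 0.960000
step 2 [2y] swap r/1=3/77: DF=(1 − 3/77·(0.960000))/(1+3/77) = 1853/2000 ≈ 0.926500

1 1 24/25
2 2 1853/2000
s(1y) = (1/(24/25) − 1)/(1) = 1/24 ≈ 4.1667%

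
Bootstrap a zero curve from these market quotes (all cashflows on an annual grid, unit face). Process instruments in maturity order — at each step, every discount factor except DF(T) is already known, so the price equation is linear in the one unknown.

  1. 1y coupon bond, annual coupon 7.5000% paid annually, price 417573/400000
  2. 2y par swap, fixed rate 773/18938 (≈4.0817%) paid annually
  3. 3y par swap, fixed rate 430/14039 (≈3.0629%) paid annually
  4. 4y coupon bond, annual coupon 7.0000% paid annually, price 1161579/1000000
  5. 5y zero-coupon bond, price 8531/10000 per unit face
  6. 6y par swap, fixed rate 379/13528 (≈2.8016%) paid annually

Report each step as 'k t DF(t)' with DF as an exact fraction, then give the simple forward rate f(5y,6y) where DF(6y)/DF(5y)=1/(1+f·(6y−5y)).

1 1 9711/10000
2 2 9227/10000
3 3 457/500
4 4 9019/10000
5 5 8531/10000
6 6 2121/2500
f(5y,6y) = ((8531/10000)/(2121/2500) − 1)/(1) = 47/8484 ≈ 0.5540%

step 1 [1y] bond c/1=3/40: DF=(417573/400000 − 3/40·(0))/(1+3/40) = 9711/10000 ≈ 0.971100
step 2 [2y] swap r/1=773/18938: DF=(1 − 773/18938·(0.971100))/(1+773/18938) = 9227/10000 ≈ 0.922700
step 3 [3y] swap r/1=430/14039: DF=(1 − 430/14039·(0.971100+0.922700))/(1+430/14039) = 457/500 ≈ 0.914000
step 4 [4y] bond c/1=7/100: DF=(1161579/1000000 − 7/100·(0.971100+0.922700+0.914000))/(1+7/100) = 9019/10000 ≈ 0.901900
step 5 [5y] zero: DF = P = 8531/10000 ≈ 0.853100
step 6 [6y] swap r/1=379/13528: DF=(1 − 379/13528·(0.971100+0.922700+0.914000+0.901900+0.853100))/(1+379/13528) = 2121/2500 ≈ 0.848400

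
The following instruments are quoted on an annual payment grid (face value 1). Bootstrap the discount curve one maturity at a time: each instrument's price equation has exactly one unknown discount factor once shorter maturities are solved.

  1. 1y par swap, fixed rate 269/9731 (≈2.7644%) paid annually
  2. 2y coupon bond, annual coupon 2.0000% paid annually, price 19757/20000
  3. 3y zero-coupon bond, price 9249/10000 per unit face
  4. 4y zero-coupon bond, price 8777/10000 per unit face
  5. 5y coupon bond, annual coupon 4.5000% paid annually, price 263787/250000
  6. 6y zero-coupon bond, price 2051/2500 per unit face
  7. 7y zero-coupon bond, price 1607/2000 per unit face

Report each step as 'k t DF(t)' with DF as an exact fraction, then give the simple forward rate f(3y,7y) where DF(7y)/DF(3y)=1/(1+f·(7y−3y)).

1 1 9731/10000
2 2 4747/5000
3 3 9249/10000
4 4 8777/10000
5 5 8493/10000
6 6 2051/2500
7 7 1607/2000
f(3y,7y) = ((9249/10000)/(1607/2000) − 1)/(4) = 607/16070 ≈ 3.7772%

step 1 [1y] swap r/1=269/9731: DF=(1 − 269/9731·(0))/(1+269/9731) = 9731/10000 ≈ 0.973100
step 2 [2y] bond c/1=1/50: DF=(19757/20000 − 1/50·(0.973100))/(1+1/50) = 4747/5000 ≈ 0.949400
step 3 [3y] zero: DF = P = 9249/10000 ≈ 0.924900
step 4 [4y] zero: DF = P = 8777/10000 ≈ 0.877700
step 5 [5y] bond c/1=9/200: DF=(263787/250000 − 9/200·(0.973100+0.949400+0.924900+0.877700))/(1+9/200) = 8493/10000 ≈ 0.849300
step 6 [6y] zero: DF = P = 2051/2500 ≈ 0.820400
step 7 [7y] zero: DF = P = 1607/2000 ≈ 0.803500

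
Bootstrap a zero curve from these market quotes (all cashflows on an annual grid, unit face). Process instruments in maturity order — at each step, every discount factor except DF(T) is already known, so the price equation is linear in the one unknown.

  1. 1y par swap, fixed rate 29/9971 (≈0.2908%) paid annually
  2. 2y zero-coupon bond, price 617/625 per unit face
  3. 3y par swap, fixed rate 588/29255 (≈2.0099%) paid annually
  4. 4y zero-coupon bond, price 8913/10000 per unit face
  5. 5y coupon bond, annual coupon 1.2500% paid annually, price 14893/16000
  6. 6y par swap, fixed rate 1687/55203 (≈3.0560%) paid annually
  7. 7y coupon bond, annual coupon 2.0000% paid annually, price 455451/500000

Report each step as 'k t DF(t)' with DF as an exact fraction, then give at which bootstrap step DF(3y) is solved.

1 1 9971/10000
2 2 617/625
3 3 2353/2500
4 4 8913/10000
5 5 4361/5000
6 6 8313/10000
7 7 981/1250
DF(3y) is solved at step 3

step 1 [1y] swap r/1=29/9971: DF=(1 − 29/9971·(0))/(1+29/9971) = 9971/10000 ≈ 0.997100
step 2 [2y] zero: DF = P = 617/625 ≈ 0.987200
step 3 [3y] swap r/1=588/29255: DF=(1 − 588/29255·(0.997100+0.987200))/(1+588/29255) = 2353/2500 ≈ 0.941200
step 4 [4y] zero: DF = P = 8913/10000 ≈ 0.891300
step 5 [5y] bond c/1=1/80: DF=(14893/16000 − 1/80·(0.997100+0.987200+0.941200+0.891300))/(1+1/80) = 4361/5000 ≈ 0.872200
step 6 [6y] swap r/1=1687/55203: DF=(1 − 1687/55203·(0.997100+0.987200+0.941200+0.891300+0.872200))/(1+1687/55203) = 8313/10000 ≈ 0.831300
step 7 [7y] bond c/1=1/50: DF=(455451/500000 − 1/50·(0.997100+0.987200+0.941200+0.891300+0.872200+0.831300))/(1+1/50) = 981/1250 ≈ 0.784800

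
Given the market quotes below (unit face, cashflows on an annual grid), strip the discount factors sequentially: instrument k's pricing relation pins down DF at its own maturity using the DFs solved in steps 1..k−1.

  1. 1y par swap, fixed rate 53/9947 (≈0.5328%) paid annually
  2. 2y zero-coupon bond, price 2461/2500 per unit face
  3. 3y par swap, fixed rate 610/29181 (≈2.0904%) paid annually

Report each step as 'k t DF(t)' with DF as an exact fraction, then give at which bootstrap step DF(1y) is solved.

1 1 9947/10000
2 2 2461/2500
3 3 939/1000
DF(1y) is solved at step 1

step 1 [1y] swap r/1=53/9947: DF=(1 − 53/9947·(0))/(1+53/9947) = 9947/10000 ≈ 0.994700
step 2 [2y] zero: DF = P = 2461/2500 ≈ 0.984400
step 3 [3y] swap r/1=610/29181: DF=(1 − 610/29181·(0.994700+0.984400))/(1+610/29181) = 939/1000 ≈ 0.939000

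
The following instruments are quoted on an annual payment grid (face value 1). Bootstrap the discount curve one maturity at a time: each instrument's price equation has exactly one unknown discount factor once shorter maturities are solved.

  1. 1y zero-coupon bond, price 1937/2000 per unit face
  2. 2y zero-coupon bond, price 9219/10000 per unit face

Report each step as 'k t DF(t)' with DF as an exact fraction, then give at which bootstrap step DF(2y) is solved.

step 1 [1y] zero: DF = P = 1937/2000 ≈ 0.968500
step 2 [2y] zero: DF = P = 9219/10000 ≈ 0.921900

1 1 1937/2000
2 2 9219/10000
DF(2y) is solved at step 2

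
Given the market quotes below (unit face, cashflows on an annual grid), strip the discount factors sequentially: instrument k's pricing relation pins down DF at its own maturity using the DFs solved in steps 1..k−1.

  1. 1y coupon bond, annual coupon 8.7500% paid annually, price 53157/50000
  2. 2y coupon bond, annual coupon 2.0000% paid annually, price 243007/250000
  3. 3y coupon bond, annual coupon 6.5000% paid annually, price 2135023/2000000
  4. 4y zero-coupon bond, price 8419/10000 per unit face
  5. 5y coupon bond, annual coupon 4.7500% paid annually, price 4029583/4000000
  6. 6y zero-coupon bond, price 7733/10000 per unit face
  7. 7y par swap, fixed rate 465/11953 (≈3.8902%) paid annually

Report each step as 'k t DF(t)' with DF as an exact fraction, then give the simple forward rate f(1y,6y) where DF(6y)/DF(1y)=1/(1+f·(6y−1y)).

1 1 611/625
2 2 4669/5000
3 3 8857/10000
4 4 8419/10000
5 5 7967/10000
6 6 7733/10000
7 7 307/400
f(1y,6y) = ((611/625)/(7733/10000) − 1)/(5) = 2043/38665 ≈ 5.2838%

step 1 [1y] bond c/1=7/80: DF=(53157/50000 − 7/80·(0))/(1+7/80) = 611/625 ≈ 0.977600
step 2 [2y] bond c/1=1/50: DF=(243007/250000 − 1/50·(0.977600))/(1+1/50) = 4669/5000 ≈ 0.933800
step 3 [3y] bond c/1=13/200: DF=(2135023/2000000 − 13/200·(0.977600+0.933800))/(1+13/200) = 8857/10000 ≈ 0.885700
step 4 [4y] zero: DF = P = 8419/10000 ≈ 0.841900
step 5 [5y] bond c/1=19/400: DF=(4029583/4000000 − 19/400·(0.977600+0.933800+0.885700+0.841900))/(1+19/400) = 7967/10000 ≈ 0.796700
step 6 [6y] zero: DF = P = 7733/10000 ≈ 0.773300
step 7 [7y] swap r/1=465/11953: DF=(1 − 465/11953·(0.977600+0.933800+0.885700+0.841900+0.796700+0.773300))/(1+465/11953) = 307/400 ≈ 0.767500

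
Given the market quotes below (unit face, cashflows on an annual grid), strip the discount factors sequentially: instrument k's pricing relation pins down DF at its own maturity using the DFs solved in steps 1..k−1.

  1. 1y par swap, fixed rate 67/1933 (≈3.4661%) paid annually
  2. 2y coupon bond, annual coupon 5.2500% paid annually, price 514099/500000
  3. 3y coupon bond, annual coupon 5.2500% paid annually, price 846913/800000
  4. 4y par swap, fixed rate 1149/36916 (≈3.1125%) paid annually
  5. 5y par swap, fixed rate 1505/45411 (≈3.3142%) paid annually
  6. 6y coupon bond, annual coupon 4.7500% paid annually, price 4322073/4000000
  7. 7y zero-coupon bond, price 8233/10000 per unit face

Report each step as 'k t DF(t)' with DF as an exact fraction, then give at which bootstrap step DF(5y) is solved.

1 1 1933/2000
2 2 9287/10000
3 3 9113/10000
4 4 8851/10000
5 5 1699/2000
6 6 516/625
7 7 8233/10000
DF(5y) is solved at step 5

step 1 [1y] swap r/1=67/1933: DF=(1 − 67/1933·(0))/(1+67/1933) = 1933/2000 ≈ 0.966500
step 2 [2y] bond c/1=21/400: DF=(514099/500000 − 21/400·(0.966500))/(1+21/400) = 9287/10000 ≈ 0.928700
step 3 [3y] bond c/1=21/400: DF=(846913/800000 − 21/400·(0.966500+0.928700))/(1+21/400) = 9113/10000 ≈ 0.911300
step 4 [4y] swap r/1=1149/36916: DF=(1 − 1149/36916·(0.966500+0.928700+0.911300))/(1+1149/36916) = 8851/10000 ≈ 0.885100
step 5 [5y] swap r/1=1505/45411: DF=(1 − 1505/45411·(0.966500+0.928700+0.911300+0.885100))/(1+1505/45411) = 1699/2000 ≈ 0.849500
step 6 [6y] bond c/1=19/400: DF=(4322073/4000000 − 19/400·(0.966500+0.928700+0.911300+0.885100+0.849500))/(1+19/400) = 516/625 ≈ 0.825600
step 7 [7y] zero: DF = P = 8233/10000 ≈ 0.823300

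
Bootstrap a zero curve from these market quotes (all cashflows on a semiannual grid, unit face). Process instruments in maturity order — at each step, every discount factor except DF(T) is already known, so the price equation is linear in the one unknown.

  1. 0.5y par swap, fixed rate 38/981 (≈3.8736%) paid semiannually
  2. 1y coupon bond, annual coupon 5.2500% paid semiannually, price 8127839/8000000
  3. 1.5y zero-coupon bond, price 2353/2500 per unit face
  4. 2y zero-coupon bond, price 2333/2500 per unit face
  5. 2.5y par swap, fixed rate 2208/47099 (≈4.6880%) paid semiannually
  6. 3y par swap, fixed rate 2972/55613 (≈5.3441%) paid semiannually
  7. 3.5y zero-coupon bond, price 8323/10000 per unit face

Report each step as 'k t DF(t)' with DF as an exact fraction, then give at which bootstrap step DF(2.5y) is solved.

step 1 [0.5y] swap r/2=19/981: DF=(1 − 19/981·(0))/(1+19/981) = 981/1000 ≈ 0.981000
step 2 [1y] bond c/2=21/800: DF=(8127839/8000000 − 21/800·(0.981000))/(1+21/800) = 9649/10000 ≈ 0.964900
step 3 [1.5y] zero: DF = P = 2353/2500 ≈ 0.941200
step 4 [2y] zero: DF = P = 2333/2500 ≈ 0.933200
step 5 [2.5y] swap r/2=1104/47099: DF=(1 − 1104/47099·(0.981000+0.964900+0.941200+0.933200))/(1+1104/47099) = 556/625 ≈ 0.889600
step 6 [3y] swap r/2=1486/55613: DF=(1 − 1486/55613·(0.981000+0.964900+0.941200+0.933200+0.889600))/(1+1486/55613) = 4257/5000 ≈ 0.851400
step 7 [3.5y] zero: DF = P = 8323/10000 ≈ 0.832300

1 1/2 981/1000
2 1 9649/10000
3 3/2 2353/2500
4 2 2333/2500
5 5/2 556/625
6 3 4257/5000
7 7/2 8323/10000
DF(2.5y) is solved at step 5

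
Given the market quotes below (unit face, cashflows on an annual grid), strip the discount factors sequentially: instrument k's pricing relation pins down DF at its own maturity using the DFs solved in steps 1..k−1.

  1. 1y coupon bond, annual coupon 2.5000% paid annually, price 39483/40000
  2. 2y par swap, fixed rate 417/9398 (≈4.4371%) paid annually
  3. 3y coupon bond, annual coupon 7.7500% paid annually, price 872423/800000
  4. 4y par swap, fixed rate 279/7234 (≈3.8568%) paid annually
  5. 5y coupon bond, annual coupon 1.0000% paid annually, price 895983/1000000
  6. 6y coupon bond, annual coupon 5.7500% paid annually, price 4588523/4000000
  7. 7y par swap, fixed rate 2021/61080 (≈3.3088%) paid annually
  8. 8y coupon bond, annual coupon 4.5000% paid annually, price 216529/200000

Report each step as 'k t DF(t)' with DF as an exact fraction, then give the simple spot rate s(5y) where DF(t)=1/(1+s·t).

step 1 [1y] bond c/1=1/40: DF=(39483/40000 − 1/40·(0))/(1+1/40) = 963/1000 ≈ 0.963000
step 2 [2y] swap r/1=417/9398: DF=(1 − 417/9398·(0.963000))/(1+417/9398) = 4583/5000 ≈ 0.916600
step 3 [3y] bond c/1=31/400: DF=(872423/800000 − 31/400·(0.963000+0.916600))/(1+31/400) = 8769/10000 ≈ 0.876900
step 4 [4y] swap r/1=279/7234: DF=(1 − 279/7234·(0.963000+0.916600+0.876900))/(1+279/7234) = 1721/2000 ≈ 0.860500
step 5 [5y] bond c/1=1/100: DF=(895983/1000000 − 1/100·(0.963000+0.916600+0.876900+0.860500))/(1+1/100) = 8513/10000 ≈ 0.851300
step 6 [6y] bond c/1=23/400: DF=(4588523/4000000 − 23/400·(0.963000+0.916600+0.876900+0.860500+0.851300))/(1+23/400) = 4209/5000 ≈ 0.841800
step 7 [7y] swap r/1=2021/61080: DF=(1 − 2021/61080·(0.963000+0.916600+0.876900+0.860500+0.851300+0.841800))/(1+2021/61080) = 7979/10000 ≈ 0.797900
step 8 [8y] bond c/1=9/200: DF=(216529/200000 − 9/200·(0.963000+0.916600+0.876900+0.860500+0.851300+0.841800+0.797900))/(1+9/200) = 773/1000 ≈ 0.773000

1 1 963/1000
2 2 4583/5000
3 3 8769/10000
4 4 1721/2000
5 5 8513/10000
6 6 4209/5000
7 7 7979/10000
8 8 773/1000
s(5y) = (1/(8513/10000) − 1)/(5) = 1487/42565 ≈ 3.4935%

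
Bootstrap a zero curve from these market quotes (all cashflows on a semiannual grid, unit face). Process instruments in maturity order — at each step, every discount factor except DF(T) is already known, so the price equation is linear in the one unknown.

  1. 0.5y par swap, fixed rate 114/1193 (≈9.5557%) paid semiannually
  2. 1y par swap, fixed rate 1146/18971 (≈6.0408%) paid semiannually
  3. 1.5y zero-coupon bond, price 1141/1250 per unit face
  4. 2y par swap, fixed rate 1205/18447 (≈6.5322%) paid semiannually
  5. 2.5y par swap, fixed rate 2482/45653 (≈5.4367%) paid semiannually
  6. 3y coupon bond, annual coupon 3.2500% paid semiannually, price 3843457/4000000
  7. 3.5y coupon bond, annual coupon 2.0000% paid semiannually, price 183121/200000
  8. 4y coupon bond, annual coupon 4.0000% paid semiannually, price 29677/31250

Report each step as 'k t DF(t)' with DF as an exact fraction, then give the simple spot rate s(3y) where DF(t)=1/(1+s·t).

1 1/2 1193/1250
2 1 9427/10000
3 3/2 1141/1250
4 2 1759/2000
5 5/2 8759/10000
6 3 349/400
7 7/2 8527/10000
8 4 8077/10000
s(3y) = (1/(349/400) − 1)/(3) = 17/349 ≈ 4.8711%

step 1 [0.5y] swap r/2=57/1193: DF=(1 − 57/1193·(0))/(1+57/1193) = 1193/1250 ≈ 0.954400
step 2 [1y] swap r/2=573/18971: DF=(1 − 573/18971·(0.954400))/(1+573/18971) = 9427/10000 ≈ 0.942700
step 3 [1.5y] zero: DF = P = 1141/1250 ≈ 0.912800
step 4 [2y] swap r/2=1205/36894: DF=(1 − 1205/36894·(0.954400+0.942700+0.912800))/(1+1205/36894) = 1759/2000 ≈ 0.879500
step 5 [2.5y] swap r/2=1241/45653: DF=(1 − 1241/45653·(0.954400+0.942700+0.912800+0.879500))/(1+1241/45653) = 8759/10000 ≈ 0.875900
step 6 [3y] bond c/2=13/800: DF=(3843457/4000000 − 13/800·(0.954400+0.942700+0.912800+0.879500+0.875900))/(1+13/800) = 349/400 ≈ 0.872500
step 7 [3.5y] bond c/2=1/100: DF=(183121/200000 − 1/100·(0.954400+0.942700+0.912800+0.879500+0.875900+0.872500))/(1+1/100) = 8527/10000 ≈ 0.852700
step 8 [4y] bond c/2=1/50: DF=(29677/31250 − 1/50·(0.954400+0.942700+0.912800+0.879500+0.875900+0.872500+0.852700))/(1+1/50) = 8077/10000 ≈ 0.807700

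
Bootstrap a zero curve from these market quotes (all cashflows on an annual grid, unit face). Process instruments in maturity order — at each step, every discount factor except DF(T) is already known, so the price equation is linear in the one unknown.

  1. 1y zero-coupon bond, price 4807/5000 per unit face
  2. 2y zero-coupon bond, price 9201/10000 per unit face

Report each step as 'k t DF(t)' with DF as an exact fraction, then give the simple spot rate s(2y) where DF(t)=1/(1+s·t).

step 1 [1y] zero: DF = P = 4807/5000 ≈ 0.961400
step 2 [2y] zero: DF = P = 9201/10000 ≈ 0.920100

1 1 4807/5000
2 2 9201/10000
s(2y) = (1/(9201/10000) − 1)/(2) = 799/18402 ≈ 4.3419%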